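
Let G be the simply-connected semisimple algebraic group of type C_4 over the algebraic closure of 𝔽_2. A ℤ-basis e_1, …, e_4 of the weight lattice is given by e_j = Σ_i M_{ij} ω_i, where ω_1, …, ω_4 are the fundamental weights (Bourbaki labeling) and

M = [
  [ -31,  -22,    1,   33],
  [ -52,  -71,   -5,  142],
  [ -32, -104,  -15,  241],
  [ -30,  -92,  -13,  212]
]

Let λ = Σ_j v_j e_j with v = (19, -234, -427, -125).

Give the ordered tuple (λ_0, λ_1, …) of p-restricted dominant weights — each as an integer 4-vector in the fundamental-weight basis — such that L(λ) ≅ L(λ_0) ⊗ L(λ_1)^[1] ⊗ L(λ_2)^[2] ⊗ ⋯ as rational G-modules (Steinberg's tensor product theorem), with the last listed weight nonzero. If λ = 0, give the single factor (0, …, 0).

((1, 1, 0, 1), (1, 1, 0, 0), (1, 0, 0, 0), (0, 1, 1, 1))

Change of basis e → ω: c = M·v where v = (19, -234, -427, -125):
  c_1 = (-31)·(19) + (-22)·(-234) + (1)·(-427) + (33)·(-125) = 7
  c_2 = (-52)·(19) + (-71)·(-234) + (-5)·(-427) + (142)·(-125) = 11
  c_3 = (-32)·(19) + (-104)·(-234) + (-15)·(-427) + (241)·(-125) = 8
  c_4 = (-30)·(19) + (-92)·(-234) + (-13)·(-427) + (212)·(-125) = 9
Expand coordinatewise in base 2:
  c_1 = 7 = 1·2^0 + 1·2^1 + 1·2^2
  c_2 = 11 = 1·2^0 + 1·2^1 + 0·2^2 + 1·2^3
  c_3 = 8 = 0·2^0 + 0·2^1 + 0·2^2 + 1·2^3
  c_4 = 9 = 1·2^0 + 0·2^1 + 0·2^2 + 1·2^3
Factor λ_0 = (1, 1, 0, 1)
Factor λ_1 = (1, 1, 0, 0)
Factor λ_2 = (1, 0, 0, 0)
Factor λ_3 = (0, 1, 1, 1)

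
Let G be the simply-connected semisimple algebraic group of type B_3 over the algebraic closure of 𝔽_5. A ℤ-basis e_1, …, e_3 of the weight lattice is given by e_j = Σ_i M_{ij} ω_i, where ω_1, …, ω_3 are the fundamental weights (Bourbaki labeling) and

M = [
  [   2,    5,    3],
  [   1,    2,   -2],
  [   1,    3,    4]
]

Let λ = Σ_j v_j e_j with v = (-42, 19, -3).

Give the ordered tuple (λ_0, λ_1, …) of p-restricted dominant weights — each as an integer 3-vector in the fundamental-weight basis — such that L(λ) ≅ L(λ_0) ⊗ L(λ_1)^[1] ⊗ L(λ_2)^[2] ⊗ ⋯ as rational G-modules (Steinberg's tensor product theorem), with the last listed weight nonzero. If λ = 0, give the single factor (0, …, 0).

Converting to the ω-basis (c_i = row i of M dotted with v = (-42, 19, -3)):
  c_1 = (2)·(-42) + 5·19 + (3)·(-3) = 2
  c_2 = (1)·(-42) + 2·19 + (-2)·(-3) = 2
  c_3 = (1)·(-42) + 3·19 + (4)·(-3) = 3
p = 5; digits c_i = Σ_j d_{ij}·5^j, 0 ≤ d_{ij} < 5:
  c_1 = 2 = 2·5^0
  c_2 = 2 = 2·5^0
  c_3 = 3 = 3·5^0
λ_0 = (2, 2, 3)

((2, 2, 3),)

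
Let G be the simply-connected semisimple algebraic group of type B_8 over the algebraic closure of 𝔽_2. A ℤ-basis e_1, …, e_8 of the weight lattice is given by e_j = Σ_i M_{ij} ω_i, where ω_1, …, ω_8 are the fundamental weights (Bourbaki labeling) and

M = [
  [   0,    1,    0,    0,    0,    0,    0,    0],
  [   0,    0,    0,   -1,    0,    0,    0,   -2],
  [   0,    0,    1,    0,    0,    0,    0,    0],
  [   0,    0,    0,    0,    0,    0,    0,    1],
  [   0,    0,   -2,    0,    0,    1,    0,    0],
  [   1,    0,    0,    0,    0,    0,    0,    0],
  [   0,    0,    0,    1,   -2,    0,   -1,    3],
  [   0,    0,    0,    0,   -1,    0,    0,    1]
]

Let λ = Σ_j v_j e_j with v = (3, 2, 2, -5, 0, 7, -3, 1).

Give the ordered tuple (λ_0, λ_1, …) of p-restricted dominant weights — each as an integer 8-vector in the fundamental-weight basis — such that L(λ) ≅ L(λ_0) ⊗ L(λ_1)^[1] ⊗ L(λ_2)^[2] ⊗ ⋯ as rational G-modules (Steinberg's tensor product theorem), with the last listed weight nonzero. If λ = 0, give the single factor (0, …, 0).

((0, 1, 0, 1, 1, 1, 1, 1), (1, 1, 1, 0, 1, 1, 0, 0))

ω-coordinates c = M·v, v = (3, 2, 2, -5, 0, 7, -3, 1):
  c_1 = 0·3 + 1·2 + 0·2 + (0)·(-5) + 0·0 + 0·7 + (0)·(-3) + 0·1 = 2
  c_2 = 0·3 + 0·2 + 0·2 + (-1)·(-5) + 0·0 + 0·7 + (0)·(-3) + (-2)·(1) = 3
  c_3 = 0·3 + 0·2 + 1·2 + (0)·(-5) + 0·0 + 0·7 + (0)·(-3) + 0·1 = 2
  c_4 = 0·3 + 0·2 + 0·2 + (0)·(-5) + 0·0 + 0·7 + (0)·(-3) + 1·1 = 1
  c_5 = 0·3 + 0·2 + (-2)·(2) + (0)·(-5) + 0·0 + 1·7 + (0)·(-3) + 0·1 = 3
  c_6 = 1·3 + 0·2 + 0·2 + (0)·(-5) + 0·0 + 0·7 + (0)·(-3) + 0·1 = 3
  c_7 = 0·3 + 0·2 + 0·2 + (1)·(-5) + (-2)·(0) + 0·7 + (-1)·(-3) + 3·1 = 1
  c_8 = 0·3 + 0·2 + 0·2 + (0)·(-5) + (-1)·(0) + 0·7 + (0)·(-3) + 1·1 = 1
p = 2; digits c_i = Σ_j d_{ij}·2^j, 0 ≤ d_{ij} < 2:
  c_1 = 2 = 0·2^0 + 1·2^1
  c_2 = 3 = 1·2^0 + 1·2^1
  c_3 = 2 = 0·2^0 + 1·2^1
  c_4 = 1 = 1·2^0
  c_5 = 3 = 1·2^0 + 1·2^1
  c_6 = 3 = 1·2^0 + 1·2^1
  c_7 = 1 = 1·2^0
  c_8 = 1 = 1·2^0
p-restricted factor λ_0 = (0, 1, 0, 1, 1, 1, 1, 1)
p-restricted factor λ_1 = (1, 1, 1, 0, 1, 1, 0, 0)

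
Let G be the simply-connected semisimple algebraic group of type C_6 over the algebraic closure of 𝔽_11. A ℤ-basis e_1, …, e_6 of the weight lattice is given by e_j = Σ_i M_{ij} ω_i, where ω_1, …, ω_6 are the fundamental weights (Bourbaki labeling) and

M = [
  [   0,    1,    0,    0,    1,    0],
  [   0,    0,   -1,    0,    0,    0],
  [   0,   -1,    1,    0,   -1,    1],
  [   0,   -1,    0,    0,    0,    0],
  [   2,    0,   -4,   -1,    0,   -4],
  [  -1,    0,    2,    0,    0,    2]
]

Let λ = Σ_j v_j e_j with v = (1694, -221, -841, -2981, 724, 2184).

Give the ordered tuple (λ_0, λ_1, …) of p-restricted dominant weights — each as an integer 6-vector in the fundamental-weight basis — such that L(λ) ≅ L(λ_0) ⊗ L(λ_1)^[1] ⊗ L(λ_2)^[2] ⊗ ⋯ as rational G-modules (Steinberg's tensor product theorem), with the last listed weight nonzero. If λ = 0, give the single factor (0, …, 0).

((8, 5, 4, 1, 7, 2), (1, 10, 10, 9, 2, 2), (4, 6, 6, 1, 8, 8))

Converting to the ω-basis (c_i = row i of M dotted with v = (1694, -221, -841, -2981, 724, 2184)):
  c_1 = 0*1694 + 1*-221 + 0*-841 + 0*-2981 + 1*724 + 0*2184 = 503
  c_2 = 0*1694 + 0*-221 + -1*-841 + 0*-2981 + 0*724 + 0*2184 = 841
  c_3 = 0*1694 + -1*-221 + 1*-841 + 0*-2981 + -1*724 + 1*2184 = 840
  c_4 = 0*1694 + -1*-221 + 0*-841 + 0*-2981 + 0*724 + 0*2184 = 221
  c_5 = 2*1694 + 0*-221 + -4*-841 + -1*-2981 + 0*724 + -4*2184 = 997
  c_6 = -1*1694 + 0*-221 + 2*-841 + 0*-2981 + 0*724 + 2*2184 = 992
p = 11; digits c_i = Σ_j d_{ij}·11^j, 0 ≤ d_{ij} < 11:
  c_1 = 503 = 8·11^0 + 1·11^1 + 4·11^2
  c_2 = 841 = 5·11^0 + 10·11^1 + 6·11^2
  c_3 = 840 = 4·11^0 + 10·11^1 + 6·11^2
  c_4 = 221 = 1·11^0 + 9·11^1 + 1·11^2
  c_5 = 997 = 7·11^0 + 2·11^1 + 8·11^2
  c_6 = 992 = 2·11^0 + 2·11^1 + 8·11^2
λ_0 = (8, 5, 4, 1, 7, 2)
λ_1 = (1, 10, 10, 9, 2, 2)
λ_2 = (4, 6, 6, 1, 8, 8)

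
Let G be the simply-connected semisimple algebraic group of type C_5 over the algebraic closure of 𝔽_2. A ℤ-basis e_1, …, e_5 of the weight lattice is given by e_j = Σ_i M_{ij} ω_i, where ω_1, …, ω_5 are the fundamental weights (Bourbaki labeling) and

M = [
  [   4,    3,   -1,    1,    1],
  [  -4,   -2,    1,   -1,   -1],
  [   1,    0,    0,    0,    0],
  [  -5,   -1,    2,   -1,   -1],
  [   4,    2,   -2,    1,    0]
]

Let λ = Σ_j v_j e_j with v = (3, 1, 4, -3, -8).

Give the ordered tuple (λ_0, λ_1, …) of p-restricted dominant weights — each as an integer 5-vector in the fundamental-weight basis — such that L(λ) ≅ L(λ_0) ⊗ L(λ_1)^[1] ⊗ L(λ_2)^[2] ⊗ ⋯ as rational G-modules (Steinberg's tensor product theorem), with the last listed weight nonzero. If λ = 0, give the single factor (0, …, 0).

Change of basis e → ω: c = M·v where v = (3, 1, 4, -3, -8):
  c_1 = (4)·(3) + (3)·(1) + (-1)·(4) + (1)·(-3) + (1)·(-8) = 0
  c_2 = (-4)·(3) + (-2)·(1) + (1)·(4) + (-1)·(-3) + (-1)·(-8) = 1
  c_3 = (1)·(3) + (0)·(1) + (0)·(4) + (0)·(-3) + (0)·(-8) = 3
  c_4 = (-5)·(3) + (-1)·(1) + (2)·(4) + (-1)·(-3) + (-1)·(-8) = 3
  c_5 = (4)·(3) + (2)·(1) + (-2)·(4) + (1)·(-3) + (0)·(-8) = 3
p = 2; digits c_i = Σ_j d_{ij}·2^j, 0 ≤ d_{ij} < 2:
  c_1 = 0
  c_2 = 1 = 1·2^0
  c_3 = 3 = 1·2^0 + 1·2^1
  c_4 = 3 = 1·2^0 + 1·2^1
  c_5 = 3 = 1·2^0 + 1·2^1
p-restricted factor λ_0 = (0, 1, 1, 1, 1)
p-restricted factor λ_1 = (0, 0, 1, 1, 1)

((0, 1, 1, 1, 1), (0, 0, 1, 1, 1))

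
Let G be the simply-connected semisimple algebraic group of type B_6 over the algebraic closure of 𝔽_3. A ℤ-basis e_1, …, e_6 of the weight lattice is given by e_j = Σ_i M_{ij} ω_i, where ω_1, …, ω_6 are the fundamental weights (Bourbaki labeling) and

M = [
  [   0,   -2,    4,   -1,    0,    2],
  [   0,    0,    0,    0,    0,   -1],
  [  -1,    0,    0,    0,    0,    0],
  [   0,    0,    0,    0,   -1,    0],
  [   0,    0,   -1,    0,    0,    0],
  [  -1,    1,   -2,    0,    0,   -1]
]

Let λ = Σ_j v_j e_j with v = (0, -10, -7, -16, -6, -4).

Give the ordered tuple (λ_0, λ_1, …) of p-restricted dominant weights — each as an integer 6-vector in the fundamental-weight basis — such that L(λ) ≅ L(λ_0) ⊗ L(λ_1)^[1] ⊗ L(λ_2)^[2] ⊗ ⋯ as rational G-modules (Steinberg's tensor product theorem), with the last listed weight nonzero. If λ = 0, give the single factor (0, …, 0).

((0, 1, 0, 0, 1, 2), (0, 1, 0, 2, 2, 2))

Change of basis e → ω: c = M·v where v = (0, -10, -7, -16, -6, -4):
  c_1 = (0)·(0) + (-2)·(-10) + (4)·(-7) + (-1)·(-16) + (0)·(-6) + (2)·(-4) = 0
  c_2 = (0)·(0) + (0)·(-10) + (0)·(-7) + (0)·(-16) + (0)·(-6) + (-1)·(-4) = 4
  c_3 = (-1)·(0) + (0)·(-10) + (0)·(-7) + (0)·(-16) + (0)·(-6) + (0)·(-4) = 0
  c_4 = (0)·(0) + (0)·(-10) + (0)·(-7) + (0)·(-16) + (-1)·(-6) + (0)·(-4) = 6
  c_5 = (0)·(0) + (0)·(-10) + (-1)·(-7) + (0)·(-16) + (0)·(-6) + (0)·(-4) = 7
  c_6 = (-1)·(0) + (1)·(-10) + (-2)·(-7) + (0)·(-16) + (0)·(-6) + (-1)·(-4) = 8
p = 3; digits c_i = Σ_j d_{ij}·3^j, 0 ≤ d_{ij} < 3:
  c_1 = 0
  c_2 = 4 = 1·3^0 + 1·3^1
  c_3 = 0
  c_4 = 6 = 0·3^0 + 2·3^1
  c_5 = 7 = 1·3^0 + 2·3^1
  c_6 = 8 = 2·3^0 + 2·3^1
Factor λ_0 = (0, 1, 0, 0, 1, 2)
Factor λ_1 = (0, 1, 0, 2, 2, 2)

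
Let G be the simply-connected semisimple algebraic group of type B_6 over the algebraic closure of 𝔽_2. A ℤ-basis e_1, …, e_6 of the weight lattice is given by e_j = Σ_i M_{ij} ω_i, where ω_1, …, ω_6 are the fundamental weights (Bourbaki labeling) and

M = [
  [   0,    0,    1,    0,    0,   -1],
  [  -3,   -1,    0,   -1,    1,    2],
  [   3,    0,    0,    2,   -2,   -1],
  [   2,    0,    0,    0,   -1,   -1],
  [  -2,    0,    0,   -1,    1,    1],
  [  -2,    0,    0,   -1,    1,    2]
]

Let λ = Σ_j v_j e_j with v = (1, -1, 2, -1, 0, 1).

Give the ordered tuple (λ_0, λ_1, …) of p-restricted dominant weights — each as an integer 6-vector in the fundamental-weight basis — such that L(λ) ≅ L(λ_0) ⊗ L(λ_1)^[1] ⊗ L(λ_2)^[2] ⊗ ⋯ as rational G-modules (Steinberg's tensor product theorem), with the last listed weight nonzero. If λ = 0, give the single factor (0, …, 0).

((1, 1, 0, 1, 0, 1),)

ω-coordinates c = M·v, v = (1, -1, 2, -1, 0, 1):
  c_1 = 0·1 + (0)·(-1) + 1·2 + (0)·(-1) + 0·0 + (-1)·(1) = 1
  c_2 = (-3)·(1) + (-1)·(-1) + 0·2 + (-1)·(-1) + 1·0 + 2·1 = 1
  c_3 = 3·1 + (0)·(-1) + 0·2 + (2)·(-1) + (-2)·(0) + (-1)·(1) = 0
  c_4 = 2·1 + (0)·(-1) + 0·2 + (0)·(-1) + (-1)·(0) + (-1)·(1) = 1
  c_5 = (-2)·(1) + (0)·(-1) + 0·2 + (-1)·(-1) + 1·0 + 1·1 = 0
  c_6 = (-2)·(1) + (0)·(-1) + 0·2 + (-1)·(-1) + 1·0 + 2·1 = 1
Expand coordinatewise in base 2:
  c_1 = 1 = 1·2^0
  c_2 = 1 = 1·2^0
  c_3 = 0
  c_4 = 1 = 1·2^0
  c_5 = 0
  c_6 = 1 = 1·2^0
λ_0 = (1, 1, 0, 1, 0, 1)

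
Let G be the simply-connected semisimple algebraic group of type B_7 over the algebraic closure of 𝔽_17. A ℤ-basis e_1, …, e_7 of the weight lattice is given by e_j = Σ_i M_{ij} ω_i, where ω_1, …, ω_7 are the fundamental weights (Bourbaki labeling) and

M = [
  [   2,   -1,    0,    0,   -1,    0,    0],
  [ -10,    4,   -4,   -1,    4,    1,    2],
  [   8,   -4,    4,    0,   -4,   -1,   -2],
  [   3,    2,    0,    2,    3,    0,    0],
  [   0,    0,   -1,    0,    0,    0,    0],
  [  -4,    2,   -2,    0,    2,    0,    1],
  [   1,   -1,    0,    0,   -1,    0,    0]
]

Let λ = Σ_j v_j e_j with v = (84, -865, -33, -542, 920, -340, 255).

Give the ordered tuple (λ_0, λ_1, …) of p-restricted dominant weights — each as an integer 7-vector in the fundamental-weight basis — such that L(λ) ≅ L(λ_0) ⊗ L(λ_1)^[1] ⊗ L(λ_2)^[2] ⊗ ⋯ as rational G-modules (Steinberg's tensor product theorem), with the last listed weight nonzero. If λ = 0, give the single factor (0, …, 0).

((11, 3, 14, 11, 16, 10, 12), (6, 13, 8, 11, 1, 5, 1))

Converting to the ω-basis (c_i = row i of M dotted with v = (84, -865, -33, -542, 920, -340, 255)):
  c_1 = 2·84 + (-1)·(-865) + (0)·(-33) + (0)·(-542) + (-1)·(920) + (0)·(-340) + 0·255 = 113
  c_2 = (-10)·(84) + (4)·(-865) + (-4)·(-33) + (-1)·(-542) + 4·920 + (1)·(-340) + 2·255 = 224
  c_3 = 8·84 + (-4)·(-865) + (4)·(-33) + (0)·(-542) + (-4)·(920) + (-1)·(-340) + (-2)·(255) = 150
  c_4 = 3·84 + (2)·(-865) + (0)·(-33) + (2)·(-542) + 3·920 + (0)·(-340) + 0·255 = 198
  c_5 = 0·84 + (0)·(-865) + (-1)·(-33) + (0)·(-542) + 0·920 + (0)·(-340) + 0·255 = 33
  c_6 = (-4)·(84) + (2)·(-865) + (-2)·(-33) + (0)·(-542) + 2·920 + (0)·(-340) + 1·255 = 95
  c_7 = 1·84 + (-1)·(-865) + (0)·(-33) + (0)·(-542) + (-1)·(920) + (0)·(-340) + 0·255 = 29
p = 17; digits c_i = Σ_j d_{ij}·17^j, 0 ≤ d_{ij} < 17:
  c_1 = 113 = 11·17^0 + 6·17^1
  c_2 = 224 = 3·17^0 + 13·17^1
  c_3 = 150 = 14·17^0 + 8·17^1
  c_4 = 198 = 11·17^0 + 11·17^1
  c_5 = 33 = 16·17^0 + 1·17^1
  c_6 = 95 = 10·17^0 + 5·17^1
  c_7 = 29 = 12·17^0 + 1·17^1
Factor λ_0 = (11, 3, 14, 11, 16, 10, 12)
Factor λ_1 = (6, 13, 8, 11, 1, 5, 1)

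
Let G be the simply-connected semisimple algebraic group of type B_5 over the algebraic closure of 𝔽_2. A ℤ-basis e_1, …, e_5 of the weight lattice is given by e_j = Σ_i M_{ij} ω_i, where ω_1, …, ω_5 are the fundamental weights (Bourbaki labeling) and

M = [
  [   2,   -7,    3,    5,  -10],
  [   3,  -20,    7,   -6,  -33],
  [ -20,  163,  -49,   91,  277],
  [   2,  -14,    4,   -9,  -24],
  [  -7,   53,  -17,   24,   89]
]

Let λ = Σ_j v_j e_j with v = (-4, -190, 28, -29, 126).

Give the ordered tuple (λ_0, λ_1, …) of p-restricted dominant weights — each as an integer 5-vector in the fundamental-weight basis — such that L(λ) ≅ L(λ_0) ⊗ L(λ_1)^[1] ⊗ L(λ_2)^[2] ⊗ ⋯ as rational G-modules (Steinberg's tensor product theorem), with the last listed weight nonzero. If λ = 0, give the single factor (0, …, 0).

Compute c_i = Σ_j M_{ij} v_j with v = (-4, -190, 28, -29, 126):
  c_1 = (2)·(-4) + (-7)·(-190) + 3·28 + (5)·(-29) + (-10)·(126) = 1
  c_2 = (3)·(-4) + (-20)·(-190) + 7·28 + (-6)·(-29) + (-33)·(126) = 0
  c_3 = (-20)·(-4) + (163)·(-190) + (-49)·(28) + (91)·(-29) + 277·126 = 1
  c_4 = (2)·(-4) + (-14)·(-190) + 4·28 + (-9)·(-29) + (-24)·(126) = 1
  c_5 = (-7)·(-4) + (53)·(-190) + (-17)·(28) + (24)·(-29) + 89·126 = 0
p = 2; digits c_i = Σ_j d_{ij}·2^j, 0 ≤ d_{ij} < 2:
  c_1 = 1 = 1·2^0
  c_2 = 0
  c_3 = 1 = 1·2^0
  c_4 = 1 = 1·2^0
  c_5 = 0
λ_0 = (1, 0, 1, 1, 0)

((1, 0, 1, 1, 0),)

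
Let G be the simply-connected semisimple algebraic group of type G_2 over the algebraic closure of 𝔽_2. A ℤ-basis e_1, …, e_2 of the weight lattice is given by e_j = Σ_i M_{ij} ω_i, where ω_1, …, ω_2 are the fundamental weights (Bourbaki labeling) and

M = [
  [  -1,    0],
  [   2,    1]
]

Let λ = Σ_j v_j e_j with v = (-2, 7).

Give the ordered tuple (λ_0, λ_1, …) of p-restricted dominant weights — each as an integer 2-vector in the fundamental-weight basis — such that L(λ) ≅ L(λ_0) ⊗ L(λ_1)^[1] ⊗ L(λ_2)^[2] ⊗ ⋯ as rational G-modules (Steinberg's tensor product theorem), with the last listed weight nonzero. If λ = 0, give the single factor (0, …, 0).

((0, 1), (1, 1))

Change of basis e → ω: c = M·v where v = (-2, 7):
  c_1 = (-1)·(-2) + 0·7 = 2
  c_2 = (2)·(-2) + 1·7 = 3
Writing each c_i in base p = 2:
  c_1 = 2 = 0·2^0 + 1·2^1
  c_2 = 3 = 1·2^0 + 1·2^1
λ_0 = (0, 1)
λ_1 = (1, 1)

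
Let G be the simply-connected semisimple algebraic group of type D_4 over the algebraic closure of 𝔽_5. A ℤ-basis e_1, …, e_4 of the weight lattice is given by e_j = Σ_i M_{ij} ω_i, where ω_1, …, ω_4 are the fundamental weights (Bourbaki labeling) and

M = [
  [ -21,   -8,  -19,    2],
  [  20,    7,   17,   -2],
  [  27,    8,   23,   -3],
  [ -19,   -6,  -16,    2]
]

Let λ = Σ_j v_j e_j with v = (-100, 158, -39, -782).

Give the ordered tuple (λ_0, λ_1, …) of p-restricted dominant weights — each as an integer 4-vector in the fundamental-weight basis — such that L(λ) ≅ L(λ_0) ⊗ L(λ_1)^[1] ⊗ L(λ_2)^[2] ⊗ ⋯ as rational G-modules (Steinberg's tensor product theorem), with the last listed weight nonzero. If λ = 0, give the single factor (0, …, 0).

((3, 2, 3, 2), (2, 1, 2, 2))

In the fundamental-weight basis, λ has coordinates c = M·v (v = (-100, 158, -39, -782)):
  c_1 = (-21)·(-100) + (-8)·(158) + (-19)·(-39) + (2)·(-782) = 13
  c_2 = (20)·(-100) + 7·158 + (17)·(-39) + (-2)·(-782) = 7
  c_3 = (27)·(-100) + 8·158 + (23)·(-39) + (-3)·(-782) = 13
  c_4 = (-19)·(-100) + (-6)·(158) + (-16)·(-39) + (2)·(-782) = 12
Base-5 expansion of each c_i:
  c_1 = 13 = 3·5^0 + 2·5^1
  c_2 = 7 = 2·5^0 + 1·5^1
  c_3 = 13 = 3·5^0 + 2·5^1
  c_4 = 12 = 2·5^0 + 2·5^1
Factor λ_0 = (3, 2, 3, 2)
Factor λ_1 = (2, 1, 2, 2)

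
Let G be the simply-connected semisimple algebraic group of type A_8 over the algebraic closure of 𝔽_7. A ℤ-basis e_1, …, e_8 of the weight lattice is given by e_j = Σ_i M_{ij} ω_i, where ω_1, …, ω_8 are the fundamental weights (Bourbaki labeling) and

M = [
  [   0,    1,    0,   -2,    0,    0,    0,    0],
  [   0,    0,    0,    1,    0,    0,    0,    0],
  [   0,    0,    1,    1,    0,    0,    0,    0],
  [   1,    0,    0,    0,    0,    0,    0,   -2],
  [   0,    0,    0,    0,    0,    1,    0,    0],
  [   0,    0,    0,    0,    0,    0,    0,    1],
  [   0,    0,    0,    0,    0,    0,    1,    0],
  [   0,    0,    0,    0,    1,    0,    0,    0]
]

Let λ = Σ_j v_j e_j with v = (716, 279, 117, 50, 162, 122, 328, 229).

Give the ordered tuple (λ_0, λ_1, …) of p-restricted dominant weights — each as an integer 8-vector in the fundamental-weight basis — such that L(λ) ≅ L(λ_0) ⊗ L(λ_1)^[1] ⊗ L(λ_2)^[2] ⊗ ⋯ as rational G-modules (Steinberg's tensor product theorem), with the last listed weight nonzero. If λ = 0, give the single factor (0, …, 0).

Change of basis e → ω: c = M·v where v = (716, 279, 117, 50, 162, 122, 328, 229):
  c_1 = (0)·(716) + (1)·(279) + (0)·(117) + (-2)·(50) + (0)·(162) + (0)·(122) + (0)·(328) + (0)·(229) = 179
  c_2 = (0)·(716) + (0)·(279) + (0)·(117) + (1)·(50) + (0)·(162) + (0)·(122) + (0)·(328) + (0)·(229) = 50
  c_3 = (0)·(716) + (0)·(279) + (1)·(117) + (1)·(50) + (0)·(162) + (0)·(122) + (0)·(328) + (0)·(229) = 167
  c_4 = (1)·(716) + (0)·(279) + (0)·(117) + (0)·(50) + (0)·(162) + (0)·(122) + (0)·(328) + (-2)·(229) = 258
  c_5 = (0)·(716) + (0)·(279) + (0)·(117) + (0)·(50) + (0)·(162) + (1)·(122) + (0)·(328) + (0)·(229) = 122
  c_6 = (0)·(716) + (0)·(279) + (0)·(117) + (0)·(50) + (0)·(162) + (0)·(122) + (0)·(328) + (1)·(229) = 229
  c_7 = (0)·(716) + (0)·(279) + (0)·(117) + (0)·(50) + (0)·(162) + (0)·(122) + (1)·(328) + (0)·(229) = 328
  c_8 = (0)·(716) + (0)·(279) + (0)·(117) + (0)·(50) + (1)·(162) + (0)·(122) + (0)·(328) + (0)·(229) = 162
Base-7 expansion of each c_i:
  c_1 = 179 = 4·7^0 + 4·7^1 + 3·7^2
  c_2 = 50 = 1·7^0 + 0·7^1 + 1·7^2
  c_3 = 167 = 6·7^0 + 2·7^1 + 3·7^2
  c_4 = 258 = 6·7^0 + 1·7^1 + 5·7^2
  c_5 = 122 = 3·7^0 + 3·7^1 + 2·7^2
  c_6 = 229 = 5·7^0 + 4·7^1 + 4·7^2
  c_7 = 328 = 6·7^0 + 4·7^1 + 6·7^2
  c_8 = 162 = 1·7^0 + 2·7^1 + 3·7^2
λ_0 = (4, 1, 6, 6, 3, 5, 6, 1)
λ_1 = (4, 0, 2, 1, 3, 4, 4, 2)
λ_2 = (3, 1, 3, 5, 2, 4, 6, 3)

((4, 1, 6, 6, 3, 5, 6, 1), (4, 0, 2, 1, 3, 4, 4, 2), (3, 1, 3, 5, 2, 4, 6, 3))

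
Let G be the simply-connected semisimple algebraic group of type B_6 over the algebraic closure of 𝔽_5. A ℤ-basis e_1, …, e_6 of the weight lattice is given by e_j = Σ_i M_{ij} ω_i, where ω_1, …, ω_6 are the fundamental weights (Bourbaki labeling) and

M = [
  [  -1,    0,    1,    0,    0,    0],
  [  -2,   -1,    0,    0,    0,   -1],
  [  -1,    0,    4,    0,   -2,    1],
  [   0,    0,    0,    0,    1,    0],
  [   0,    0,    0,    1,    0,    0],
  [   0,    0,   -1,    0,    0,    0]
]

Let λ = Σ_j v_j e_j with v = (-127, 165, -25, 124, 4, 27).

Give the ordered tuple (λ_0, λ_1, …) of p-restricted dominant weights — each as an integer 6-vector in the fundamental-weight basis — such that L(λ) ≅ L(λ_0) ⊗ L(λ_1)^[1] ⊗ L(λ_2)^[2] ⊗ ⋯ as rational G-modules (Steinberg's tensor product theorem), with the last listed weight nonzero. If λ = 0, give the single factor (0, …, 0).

Change of basis e → ω: c = M·v where v = (-127, 165, -25, 124, 4, 27):
  c_1 = -1*-127 + 0*165 + 1*-25 + 0*124 + 0*4 + 0*27 = 102
  c_2 = -2*-127 + -1*165 + 0*-25 + 0*124 + 0*4 + -1*27 = 62
  c_3 = -1*-127 + 0*165 + 4*-25 + 0*124 + -2*4 + 1*27 = 46
  c_4 = 0*-127 + 0*165 + 0*-25 + 0*124 + 1*4 + 0*27 = 4
  c_5 = 0*-127 + 0*165 + 0*-25 + 1*124 + 0*4 + 0*27 = 124
  c_6 = 0*-127 + 0*165 + -1*-25 + 0*124 + 0*4 + 0*27 = 25
Writing each c_i in base p = 5:
  c_1 = 102 = 2·5^0 + 0·5^1 + 4·5^2
  c_2 = 62 = 2·5^0 + 2·5^1 + 2·5^2
  c_3 = 46 = 1·5^0 + 4·5^1 + 1·5^2
  c_4 = 4 = 4·5^0
  c_5 = 124 = 4·5^0 + 4·5^1 + 4·5^2
  c_6 = 25 = 0·5^0 + 0·5^1 + 1·5^2
Factor λ_0 = (2, 2, 1, 4, 4, 0)
Factor λ_1 = (0, 2, 4, 0, 4, 0)
Factor λ_2 = (4, 2, 1, 0, 4, 1)

((2, 2, 1, 4, 4, 0), (0, 2, 4, 0, 4, 0), (4, 2, 1, 0, 4, 1))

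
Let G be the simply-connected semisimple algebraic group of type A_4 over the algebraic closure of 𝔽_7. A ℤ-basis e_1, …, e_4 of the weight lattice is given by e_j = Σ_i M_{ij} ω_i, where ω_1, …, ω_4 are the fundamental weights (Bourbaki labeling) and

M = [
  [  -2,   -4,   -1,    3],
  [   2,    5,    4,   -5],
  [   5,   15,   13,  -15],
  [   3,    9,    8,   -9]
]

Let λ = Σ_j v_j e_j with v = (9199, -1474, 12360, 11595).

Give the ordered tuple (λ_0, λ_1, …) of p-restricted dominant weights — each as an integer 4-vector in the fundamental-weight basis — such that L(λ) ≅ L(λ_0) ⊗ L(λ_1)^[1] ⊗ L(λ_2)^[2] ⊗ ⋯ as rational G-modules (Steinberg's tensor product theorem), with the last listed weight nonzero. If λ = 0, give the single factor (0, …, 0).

((4, 1, 0, 1), (3, 6, 1, 5), (6, 1, 0, 5), (0, 0, 3, 4), (4, 1, 4, 3))

Compute c_i = Σ_j M_{ij} v_j with v = (9199, -1474, 12360, 11595):
  c_1 = -2*9199 + -4*-1474 + -1*12360 + 3*11595 = 9923
  c_2 = 2*9199 + 5*-1474 + 4*12360 + -5*11595 = 2493
  c_3 = 5*9199 + 15*-1474 + 13*12360 + -15*11595 = 10640
  c_4 = 3*9199 + 9*-1474 + 8*12360 + -9*11595 = 8856
Base-7 expansion of each c_i:
  c_1 = 9923 = 4·7^0 + 3·7^1 + 6·7^2 + 0·7^3 + 4·7^4
  c_2 = 2493 = 1·7^0 + 6·7^1 + 1·7^2 + 0·7^3 + 1·7^4
  c_3 = 10640 = 0·7^0 + 1·7^1 + 0·7^2 + 3·7^3 + 4·7^4
  c_4 = 8856 = 1·7^0 + 5·7^1 + 5·7^2 + 4·7^3 + 3·7^4
λ_0 = (4, 1, 0, 1)
λ_1 = (3, 6, 1, 5)
λ_2 = (6, 1, 0, 5)
λ_3 = (0, 0, 3, 4)
λ_4 = (4, 1, 4, 3)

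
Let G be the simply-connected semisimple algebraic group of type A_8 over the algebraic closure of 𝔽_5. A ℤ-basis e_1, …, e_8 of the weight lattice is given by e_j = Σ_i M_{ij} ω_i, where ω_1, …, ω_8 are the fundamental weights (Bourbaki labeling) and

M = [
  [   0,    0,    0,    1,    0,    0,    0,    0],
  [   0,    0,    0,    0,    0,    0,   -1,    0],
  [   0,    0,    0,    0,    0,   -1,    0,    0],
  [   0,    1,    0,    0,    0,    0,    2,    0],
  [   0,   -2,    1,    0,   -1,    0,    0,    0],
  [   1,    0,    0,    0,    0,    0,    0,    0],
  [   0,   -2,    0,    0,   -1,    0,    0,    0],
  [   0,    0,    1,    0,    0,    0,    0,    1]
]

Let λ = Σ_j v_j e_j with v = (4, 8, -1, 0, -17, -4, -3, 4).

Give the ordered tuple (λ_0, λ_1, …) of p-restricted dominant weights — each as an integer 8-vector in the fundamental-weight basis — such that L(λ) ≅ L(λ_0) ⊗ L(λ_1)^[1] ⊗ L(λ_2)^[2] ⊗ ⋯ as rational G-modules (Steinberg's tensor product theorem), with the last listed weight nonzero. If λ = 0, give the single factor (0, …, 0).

Compute c_i = Σ_j M_{ij} v_j with v = (4, 8, -1, 0, -17, -4, -3, 4):
  c_1 = 0*4 + 0*8 + 0*-1 + 1*0 + 0*-17 + 0*-4 + 0*-3 + 0*4 = 0
  c_2 = 0*4 + 0*8 + 0*-1 + 0*0 + 0*-17 + 0*-4 + -1*-3 + 0*4 = 3
  c_3 = 0*4 + 0*8 + 0*-1 + 0*0 + 0*-17 + -1*-4 + 0*-3 + 0*4 = 4
  c_4 = 0*4 + 1*8 + 0*-1 + 0*0 + 0*-17 + 0*-4 + 2*-3 + 0*4 = 2
  c_5 = 0*4 + -2*8 + 1*-1 + 0*0 + -1*-17 + 0*-4 + 0*-3 + 0*4 = 0
  c_6 = 1*4 + 0*8 + 0*-1 + 0*0 + 0*-17 + 0*-4 + 0*-3 + 0*4 = 4
  c_7 = 0*4 + -2*8 + 0*-1 + 0*0 + -1*-17 + 0*-4 + 0*-3 + 0*4 = 1
  c_8 = 0*4 + 0*8 + 1*-1 + 0*0 + 0*-17 + 0*-4 + 0*-3 + 1*4 = 3
Base-5 expansion of each c_i:
  c_1 = 0
  c_2 = 3 = 3·5^0
  c_3 = 4 = 4·5^0
  c_4 = 2 = 2·5^0
  c_5 = 0
  c_6 = 4 = 4·5^0
  c_7 = 1 = 1·5^0
  c_8 = 3 = 3·5^0
Factor λ_0 = (0, 3, 4, 2, 0, 4, 1, 3)

((0, 3, 4, 2, 0, 4, 1, 3),)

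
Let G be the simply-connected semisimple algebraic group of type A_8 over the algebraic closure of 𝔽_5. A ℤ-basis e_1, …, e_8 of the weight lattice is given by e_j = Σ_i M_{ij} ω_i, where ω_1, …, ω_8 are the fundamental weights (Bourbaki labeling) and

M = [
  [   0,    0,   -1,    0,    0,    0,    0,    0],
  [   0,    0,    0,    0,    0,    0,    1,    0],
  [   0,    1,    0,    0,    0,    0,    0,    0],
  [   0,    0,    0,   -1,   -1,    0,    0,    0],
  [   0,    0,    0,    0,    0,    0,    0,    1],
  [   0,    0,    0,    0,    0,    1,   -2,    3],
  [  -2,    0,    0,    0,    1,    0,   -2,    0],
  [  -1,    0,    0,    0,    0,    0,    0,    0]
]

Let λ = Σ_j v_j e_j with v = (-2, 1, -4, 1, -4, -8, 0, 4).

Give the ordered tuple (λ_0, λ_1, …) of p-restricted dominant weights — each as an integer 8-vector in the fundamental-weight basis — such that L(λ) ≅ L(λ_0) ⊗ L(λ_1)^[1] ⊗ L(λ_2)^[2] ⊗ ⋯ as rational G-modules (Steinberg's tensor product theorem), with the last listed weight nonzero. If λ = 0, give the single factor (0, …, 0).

In the fundamental-weight basis, λ has coordinates c = M·v (v = (-2, 1, -4, 1, -4, -8, 0, 4)):
  c_1 = 0*-2 + 0*1 + -1*-4 + 0*1 + 0*-4 + 0*-8 + 0*0 + 0*4 = 4
  c_2 = 0*-2 + 0*1 + 0*-4 + 0*1 + 0*-4 + 0*-8 + 1*0 + 0*4 = 0
  c_3 = 0*-2 + 1*1 + 0*-4 + 0*1 + 0*-4 + 0*-8 + 0*0 + 0*4 = 1
  c_4 = 0*-2 + 0*1 + 0*-4 + -1*1 + -1*-4 + 0*-8 + 0*0 + 0*4 = 3
  c_5 = 0*-2 + 0*1 + 0*-4 + 0*1 + 0*-4 + 0*-8 + 0*0 + 1*4 = 4
  c_6 = 0*-2 + 0*1 + 0*-4 + 0*1 + 0*-4 + 1*-8 + -2*0 + 3*4 = 4
  c_7 = -2*-2 + 0*1 + 0*-4 + 0*1 + 1*-4 + 0*-8 + -2*0 + 0*4 = 0
  c_8 = -1*-2 + 0*1 + 0*-4 + 0*1 + 0*-4 + 0*-8 + 0*0 + 0*4 = 2
Base-5 expansion of each c_i:
  c_1 = 4 = 4·5^0
  c_2 = 0
  c_3 = 1 = 1·5^0
  c_4 = 3 = 3·5^0
  c_5 = 4 = 4·5^0
  c_6 = 4 = 4·5^0
  c_7 = 0
  c_8 = 2 = 2·5^0
Factor λ_0 = (4, 0, 1, 3, 4, 4, 0, 2)

((4, 0, 1, 3, 4, 4, 0, 2),)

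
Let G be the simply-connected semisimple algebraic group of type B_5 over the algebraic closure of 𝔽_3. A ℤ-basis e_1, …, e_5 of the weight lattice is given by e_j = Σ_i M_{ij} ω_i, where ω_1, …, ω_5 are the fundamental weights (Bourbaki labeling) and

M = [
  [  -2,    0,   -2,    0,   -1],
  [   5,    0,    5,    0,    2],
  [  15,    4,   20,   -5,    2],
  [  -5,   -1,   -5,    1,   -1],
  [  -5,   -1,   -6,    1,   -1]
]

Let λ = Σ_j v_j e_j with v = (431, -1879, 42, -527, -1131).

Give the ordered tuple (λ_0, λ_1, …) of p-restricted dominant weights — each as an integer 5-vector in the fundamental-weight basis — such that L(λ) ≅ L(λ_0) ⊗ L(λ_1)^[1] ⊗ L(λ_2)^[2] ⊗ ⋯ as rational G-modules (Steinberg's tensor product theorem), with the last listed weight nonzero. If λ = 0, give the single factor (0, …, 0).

((2, 1, 0, 1, 1), (1, 1, 0, 0, 1), (2, 2, 0, 1, 2), (0, 0, 0, 1, 2), (2, 1, 2, 1, 0))

Compute c_i = Σ_j M_{ij} v_j with v = (431, -1879, 42, -527, -1131):
  c_1 = -2*431 + 0*-1879 + -2*42 + 0*-527 + -1*-1131 = 185
  c_2 = 5*431 + 0*-1879 + 5*42 + 0*-527 + 2*-1131 = 103
  c_3 = 15*431 + 4*-1879 + 20*42 + -5*-527 + 2*-1131 = 162
  c_4 = -5*431 + -1*-1879 + -5*42 + 1*-527 + -1*-1131 = 118
  c_5 = -5*431 + -1*-1879 + -6*42 + 1*-527 + -1*-1131 = 76
p = 3; digits c_i = Σ_j d_{ij}·3^j, 0 ≤ d_{ij} < 3:
  c_1 = 185 = 2·3^0 + 1·3^1 + 2·3^2 + 0·3^3 + 2·3^4
  c_2 = 103 = 1·3^0 + 1·3^1 + 2·3^2 + 0·3^3 + 1·3^4
  c_3 = 162 = 0·3^0 + 0·3^1 + 0·3^2 + 0·3^3 + 2·3^4
  c_4 = 118 = 1·3^0 + 0·3^1 + 1·3^2 + 1·3^3 + 1·3^4
  c_5 = 76 = 1·3^0 + 1·3^1 + 2·3^2 + 2·3^3
p-restricted factor λ_0 = (2, 1, 0, 1, 1)
p-restricted factor λ_1 = (1, 1, 0, 0, 1)
p-restricted factor λ_2 = (2, 2, 0, 1, 2)
p-restricted factor λ_3 = (0, 0, 0, 1, 2)
p-restricted factor λ_4 = (2, 1, 2, 1, 0)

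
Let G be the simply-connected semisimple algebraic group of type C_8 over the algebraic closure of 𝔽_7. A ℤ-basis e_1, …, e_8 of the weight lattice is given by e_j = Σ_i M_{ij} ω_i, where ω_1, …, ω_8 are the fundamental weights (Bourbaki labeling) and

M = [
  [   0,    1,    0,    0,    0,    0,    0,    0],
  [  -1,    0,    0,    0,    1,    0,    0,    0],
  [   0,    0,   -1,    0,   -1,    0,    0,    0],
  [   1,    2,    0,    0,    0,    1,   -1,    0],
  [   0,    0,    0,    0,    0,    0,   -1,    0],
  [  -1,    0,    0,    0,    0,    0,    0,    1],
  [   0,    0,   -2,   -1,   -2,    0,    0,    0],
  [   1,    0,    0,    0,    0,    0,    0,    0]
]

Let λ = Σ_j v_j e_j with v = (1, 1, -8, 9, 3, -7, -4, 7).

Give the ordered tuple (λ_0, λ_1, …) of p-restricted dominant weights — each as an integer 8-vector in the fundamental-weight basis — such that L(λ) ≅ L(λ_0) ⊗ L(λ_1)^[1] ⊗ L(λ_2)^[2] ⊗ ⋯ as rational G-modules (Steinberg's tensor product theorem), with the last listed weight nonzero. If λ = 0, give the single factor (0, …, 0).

In the fundamental-weight basis, λ has coordinates c = M·v (v = (1, 1, -8, 9, 3, -7, -4, 7)):
  c_1 = (0)·(1) + (1)·(1) + (0)·(-8) + (0)·(9) + (0)·(3) + (0)·(-7) + (0)·(-4) + (0)·(7) = 1
  c_2 = (-1)·(1) + (0)·(1) + (0)·(-8) + (0)·(9) + (1)·(3) + (0)·(-7) + (0)·(-4) + (0)·(7) = 2
  c_3 = (0)·(1) + (0)·(1) + (-1)·(-8) + (0)·(9) + (-1)·(3) + (0)·(-7) + (0)·(-4) + (0)·(7) = 5
  c_4 = (1)·(1) + (2)·(1) + (0)·(-8) + (0)·(9) + (0)·(3) + (1)·(-7) + (-1)·(-4) + (0)·(7) = 0
  c_5 = (0)·(1) + (0)·(1) + (0)·(-8) + (0)·(9) + (0)·(3) + (0)·(-7) + (-1)·(-4) + (0)·(7) = 4
  c_6 = (-1)·(1) + (0)·(1) + (0)·(-8) + (0)·(9) + (0)·(3) + (0)·(-7) + (0)·(-4) + (1)·(7) = 6
  c_7 = (0)·(1) + (0)·(1) + (-2)·(-8) + (-1)·(9) + (-2)·(3) + (0)·(-7) + (0)·(-4) + (0)·(7) = 1
  c_8 = (1)·(1) + (0)·(1) + (0)·(-8) + (0)·(9) + (0)·(3) + (0)·(-7) + (0)·(-4) + (0)·(7) = 1
p = 7; digits c_i = Σ_j d_{ij}·7^j, 0 ≤ d_{ij} < 7:
  c_1 = 1 = 1·7^0
  c_2 = 2 = 2·7^0
  c_3 = 5 = 5·7^0
  c_4 = 0
  c_5 = 4 = 4·7^0
  c_6 = 6 = 6·7^0
  c_7 = 1 = 1·7^0
  c_8 = 1 = 1·7^0
λ_0 = (1, 2, 5, 0, 4, 6, 1, 1)

((1, 2, 5, 0, 4, 6, 1, 1),)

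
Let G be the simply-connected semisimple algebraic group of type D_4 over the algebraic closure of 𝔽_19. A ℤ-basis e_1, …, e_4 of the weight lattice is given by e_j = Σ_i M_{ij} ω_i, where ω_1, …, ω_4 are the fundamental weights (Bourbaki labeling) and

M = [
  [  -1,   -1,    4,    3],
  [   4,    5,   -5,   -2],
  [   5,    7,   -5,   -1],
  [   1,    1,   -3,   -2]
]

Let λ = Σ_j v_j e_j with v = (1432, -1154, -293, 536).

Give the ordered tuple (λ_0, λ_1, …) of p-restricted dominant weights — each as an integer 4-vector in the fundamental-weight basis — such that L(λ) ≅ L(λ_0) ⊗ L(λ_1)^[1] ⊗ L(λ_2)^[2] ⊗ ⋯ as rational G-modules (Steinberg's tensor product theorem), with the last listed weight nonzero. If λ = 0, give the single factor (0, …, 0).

ω-coordinates c = M·v, v = (1432, -1154, -293, 536):
  c_1 = (-1)·(1432) + (-1)·(-1154) + (4)·(-293) + (3)·(536) = 158
  c_2 = (4)·(1432) + (5)·(-1154) + (-5)·(-293) + (-2)·(536) = 351
  c_3 = (5)·(1432) + (7)·(-1154) + (-5)·(-293) + (-1)·(536) = 11
  c_4 = (1)·(1432) + (1)·(-1154) + (-3)·(-293) + (-2)·(536) = 85
p = 19; digits c_i = Σ_j d_{ij}·19^j, 0 ≤ d_{ij} < 19:
  c_1 = 158 = 6·19^0 + 8·19^1
  c_2 = 351 = 9·19^0 + 18·19^1
  c_3 = 11 = 11·19^0
  c_4 = 85 = 9·19^0 + 4·19^1
λ_0 = (6, 9, 11, 9)
λ_1 = (8, 18, 0, 4)

((6, 9, 11, 9), (8, 18, 0, 4))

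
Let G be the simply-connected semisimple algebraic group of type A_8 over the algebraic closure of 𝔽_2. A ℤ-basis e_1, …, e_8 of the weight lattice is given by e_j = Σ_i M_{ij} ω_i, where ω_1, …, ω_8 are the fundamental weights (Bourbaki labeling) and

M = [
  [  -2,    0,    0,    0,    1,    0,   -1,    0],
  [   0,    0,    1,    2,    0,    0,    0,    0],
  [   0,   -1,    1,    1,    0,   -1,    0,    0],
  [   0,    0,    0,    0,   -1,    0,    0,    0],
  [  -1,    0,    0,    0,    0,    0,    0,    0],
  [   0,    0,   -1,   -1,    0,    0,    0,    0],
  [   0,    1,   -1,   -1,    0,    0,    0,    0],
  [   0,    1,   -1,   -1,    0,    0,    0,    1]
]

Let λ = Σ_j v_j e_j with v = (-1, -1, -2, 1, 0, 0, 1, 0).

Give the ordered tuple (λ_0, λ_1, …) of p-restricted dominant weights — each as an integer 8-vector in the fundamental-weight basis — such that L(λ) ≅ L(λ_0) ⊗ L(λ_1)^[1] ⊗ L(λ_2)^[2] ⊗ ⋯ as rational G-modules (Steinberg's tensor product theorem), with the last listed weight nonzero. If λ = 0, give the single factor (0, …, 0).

Converting to the ω-basis (c_i = row i of M dotted with v = (-1, -1, -2, 1, 0, 0, 1, 0)):
  c_1 = (-2)·(-1) + (0)·(-1) + (0)·(-2) + 0·1 + 1·0 + 0·0 + (-1)·(1) + 0·0 = 1
  c_2 = (0)·(-1) + (0)·(-1) + (1)·(-2) + 2·1 + 0·0 + 0·0 + 0·1 + 0·0 = 0
  c_3 = (0)·(-1) + (-1)·(-1) + (1)·(-2) + 1·1 + 0·0 + (-1)·(0) + 0·1 + 0·0 = 0
  c_4 = (0)·(-1) + (0)·(-1) + (0)·(-2) + 0·1 + (-1)·(0) + 0·0 + 0·1 + 0·0 = 0
  c_5 = (-1)·(-1) + (0)·(-1) + (0)·(-2) + 0·1 + 0·0 + 0·0 + 0·1 + 0·0 = 1
  c_6 = (0)·(-1) + (0)·(-1) + (-1)·(-2) + (-1)·(1) + 0·0 + 0·0 + 0·1 + 0·0 = 1
  c_7 = (0)·(-1) + (1)·(-1) + (-1)·(-2) + (-1)·(1) + 0·0 + 0·0 + 0·1 + 0·0 = 0
  c_8 = (0)·(-1) + (1)·(-1) + (-1)·(-2) + (-1)·(1) + 0·0 + 0·0 + 0·1 + 1·0 = 0
Writing each c_i in base p = 2:
  c_1 = 1 = 1·2^0
  c_2 = 0
  c_3 = 0
  c_4 = 0
  c_5 = 1 = 1·2^0
  c_6 = 1 = 1·2^0
  c_7 = 0
  c_8 = 0
λ_0 = (1, 0, 0, 0, 1, 1, 0, 0)

((1, 0, 0, 0, 1, 1, 0, 0),)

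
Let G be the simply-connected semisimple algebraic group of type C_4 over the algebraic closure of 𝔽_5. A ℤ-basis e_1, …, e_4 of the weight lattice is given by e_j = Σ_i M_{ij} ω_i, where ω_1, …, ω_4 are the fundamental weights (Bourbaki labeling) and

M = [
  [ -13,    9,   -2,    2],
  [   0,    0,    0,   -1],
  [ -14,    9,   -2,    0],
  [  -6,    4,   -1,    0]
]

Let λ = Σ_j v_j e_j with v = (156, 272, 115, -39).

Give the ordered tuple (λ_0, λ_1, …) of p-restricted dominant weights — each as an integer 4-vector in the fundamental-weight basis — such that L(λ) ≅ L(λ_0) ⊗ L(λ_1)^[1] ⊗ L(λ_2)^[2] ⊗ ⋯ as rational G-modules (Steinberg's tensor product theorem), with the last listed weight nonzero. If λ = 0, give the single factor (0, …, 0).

Change of basis e → ω: c = M·v where v = (156, 272, 115, -39):
  c_1 = -13*156 + 9*272 + -2*115 + 2*-39 = 112
  c_2 = 0*156 + 0*272 + 0*115 + -1*-39 = 39
  c_3 = -14*156 + 9*272 + -2*115 + 0*-39 = 34
  c_4 = -6*156 + 4*272 + -1*115 + 0*-39 = 37
Writing each c_i in base p = 5:
  c_1 = 112 = 2·5^0 + 2·5^1 + 4·5^2
  c_2 = 39 = 4·5^0 + 2·5^1 + 1·5^2
  c_3 = 34 = 4·5^0 + 1·5^1 + 1·5^2
  c_4 = 37 = 2·5^0 + 2·5^1 + 1·5^2
p-restricted factor λ_0 = (2, 4, 4, 2)
p-restricted factor λ_1 = (2, 2, 1, 2)
p-restricted factor λ_2 = (4, 1, 1, 1)

((2, 4, 4, 2), (2, 2, 1, 2), (4, 1, 1, 1))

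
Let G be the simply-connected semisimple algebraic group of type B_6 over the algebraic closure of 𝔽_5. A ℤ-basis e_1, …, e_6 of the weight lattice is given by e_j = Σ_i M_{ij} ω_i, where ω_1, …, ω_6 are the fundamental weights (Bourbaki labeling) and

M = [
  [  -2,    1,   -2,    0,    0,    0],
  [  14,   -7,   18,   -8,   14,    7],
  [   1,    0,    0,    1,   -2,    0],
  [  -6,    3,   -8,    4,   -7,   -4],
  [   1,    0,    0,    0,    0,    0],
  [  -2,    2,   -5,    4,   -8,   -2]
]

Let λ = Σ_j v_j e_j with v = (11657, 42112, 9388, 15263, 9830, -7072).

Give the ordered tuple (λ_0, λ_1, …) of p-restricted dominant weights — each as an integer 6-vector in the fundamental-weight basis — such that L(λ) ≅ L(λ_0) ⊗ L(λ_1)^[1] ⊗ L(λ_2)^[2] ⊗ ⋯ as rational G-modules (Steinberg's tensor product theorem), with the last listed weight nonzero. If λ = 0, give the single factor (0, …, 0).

Compute c_i = Σ_j M_{ij} v_j with v = (11657, 42112, 9388, 15263, 9830, -7072):
  c_1 = (-2)·(11657) + (1)·(42112) + (-2)·(9388) + (0)·(15263) + (0)·(9830) + (0)·(-7072) = 22
  c_2 = (14)·(11657) + (-7)·(42112) + (18)·(9388) + (-8)·(15263) + (14)·(9830) + (7)·(-7072) = 3410
  c_3 = (1)·(11657) + (0)·(42112) + (0)·(9388) + (1)·(15263) + (-2)·(9830) + (0)·(-7072) = 7260
  c_4 = (-6)·(11657) + (3)·(42112) + (-8)·(9388) + (4)·(15263) + (-7)·(9830) + (-4)·(-7072) = 1820
  c_5 = (1)·(11657) + (0)·(42112) + (0)·(9388) + (0)·(15263) + (0)·(9830) + (0)·(-7072) = 11657
  c_6 = (-2)·(11657) + (2)·(42112) + (-5)·(9388) + (4)·(15263) + (-8)·(9830) + (-2)·(-7072) = 10526
p = 5; digits c_i = Σ_j d_{ij}·5^j, 0 ≤ d_{ij} < 5:
  c_1 = 22 = 2·5^0 + 4·5^1
  c_2 = 3410 = 0·5^0 + 2·5^1 + 1·5^2 + 2·5^3 + 0·5^4 + 1·5^5
  c_3 = 7260 = 0·5^0 + 2·5^1 + 0·5^2 + 3·5^3 + 1·5^4 + 2·5^5
  c_4 = 1820 = 0·5^0 + 4·5^1 + 2·5^2 + 4·5^3 + 2·5^4
  c_5 = 11657 = 2·5^0 + 1·5^1 + 1·5^2 + 3·5^3 + 3·5^4 + 3·5^5
  c_6 = 10526 = 1·5^0 + 0·5^1 + 1·5^2 + 4·5^3 + 1·5^4 + 3·5^5
p-restricted factor λ_0 = (2, 0, 0, 0, 2, 1)
p-restricted factor λ_1 = (4, 2, 2, 4, 1, 0)
p-restricted factor λ_2 = (0, 1, 0, 2, 1, 1)
p-restricted factor λ_3 = (0, 2, 3, 4, 3, 4)
p-restricted factor λ_4 = (0, 0, 1, 2, 3, 1)
p-restricted factor λ_5 = (0, 1, 2, 0, 3, 3)

((2, 0, 0, 0, 2, 1), (4, 2, 2, 4, 1, 0), (0, 1, 0, 2, 1, 1), (0, 2, 3, 4, 3, 4), (0, 0, 1, 2, 3, 1), (0, 1, 2, 0, 3, 3))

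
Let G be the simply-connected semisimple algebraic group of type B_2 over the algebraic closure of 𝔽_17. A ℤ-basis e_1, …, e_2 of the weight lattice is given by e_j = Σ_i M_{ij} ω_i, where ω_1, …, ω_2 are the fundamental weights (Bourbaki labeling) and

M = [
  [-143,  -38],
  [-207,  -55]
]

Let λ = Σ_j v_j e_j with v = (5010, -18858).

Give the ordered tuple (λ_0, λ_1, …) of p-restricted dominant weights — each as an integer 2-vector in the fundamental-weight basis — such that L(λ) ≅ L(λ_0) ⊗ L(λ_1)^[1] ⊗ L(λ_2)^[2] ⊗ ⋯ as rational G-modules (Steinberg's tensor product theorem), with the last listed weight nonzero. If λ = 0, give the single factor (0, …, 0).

((4, 1), (10, 7))

In the fundamental-weight basis, λ has coordinates c = M·v (v = (5010, -18858)):
  c_1 = (-143)·(5010) + (-38)·(-18858) = 174
  c_2 = (-207)·(5010) + (-55)·(-18858) = 120
p = 17; digits c_i = Σ_j d_{ij}·17^j, 0 ≤ d_{ij} < 17:
  c_1 = 174 = 4·17^0 + 10·17^1
  c_2 = 120 = 1·17^0 + 7·17^1
λ_0 = (4, 1)
λ_1 = (10, 7)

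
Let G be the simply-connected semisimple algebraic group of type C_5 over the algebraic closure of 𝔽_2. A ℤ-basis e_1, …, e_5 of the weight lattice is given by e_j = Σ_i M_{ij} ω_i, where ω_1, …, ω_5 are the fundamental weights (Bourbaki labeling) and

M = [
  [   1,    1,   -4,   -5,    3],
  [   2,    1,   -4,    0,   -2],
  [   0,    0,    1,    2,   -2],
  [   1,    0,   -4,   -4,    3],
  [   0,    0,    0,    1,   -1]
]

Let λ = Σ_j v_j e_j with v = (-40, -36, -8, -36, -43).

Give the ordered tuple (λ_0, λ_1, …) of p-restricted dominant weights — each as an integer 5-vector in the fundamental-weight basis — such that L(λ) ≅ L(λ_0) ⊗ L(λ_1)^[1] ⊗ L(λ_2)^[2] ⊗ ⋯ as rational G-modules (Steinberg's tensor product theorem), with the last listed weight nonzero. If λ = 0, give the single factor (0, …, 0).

Compute c_i = Σ_j M_{ij} v_j with v = (-40, -36, -8, -36, -43):
  c_1 = 1*-40 + 1*-36 + -4*-8 + -5*-36 + 3*-43 = 7
  c_2 = 2*-40 + 1*-36 + -4*-8 + 0*-36 + -2*-43 = 2
  c_3 = 0*-40 + 0*-36 + 1*-8 + 2*-36 + -2*-43 = 6
  c_4 = 1*-40 + 0*-36 + -4*-8 + -4*-36 + 3*-43 = 7
  c_5 = 0*-40 + 0*-36 + 0*-8 + 1*-36 + -1*-43 = 7
p = 2; digits c_i = Σ_j d_{ij}·2^j, 0 ≤ d_{ij} < 2:
  c_1 = 7 = 1·2^0 + 1·2^1 + 1·2^2
  c_2 = 2 = 0·2^0 + 1·2^1
  c_3 = 6 = 0·2^0 + 1·2^1 + 1·2^2
  c_4 = 7 = 1·2^0 + 1·2^1 + 1·2^2
  c_5 = 7 = 1·2^0 + 1·2^1 + 1·2^2
λ_0 = (1, 0, 0, 1, 1)
λ_1 = (1, 1, 1, 1, 1)
λ_2 = (1, 0, 1, 1, 1)

((1, 0, 0, 1, 1), (1, 1, 1, 1, 1), (1, 0, 1, 1, 1))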